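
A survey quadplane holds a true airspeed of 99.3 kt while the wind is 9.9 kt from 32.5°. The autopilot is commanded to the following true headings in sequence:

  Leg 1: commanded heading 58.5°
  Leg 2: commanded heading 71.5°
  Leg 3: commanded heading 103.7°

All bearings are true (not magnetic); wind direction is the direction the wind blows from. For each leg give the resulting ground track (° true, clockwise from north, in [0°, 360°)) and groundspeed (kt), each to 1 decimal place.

Leg 1: heading 58.5°; drift +2.7° → track 61.2°, groundspeed 90.5 kt
Leg 2: heading 71.5°; drift +3.9° → track 75.4°, groundspeed 91.8 kt
Leg 3: heading 103.7°; drift +5.6° → track 109.3°, groundspeed 96.6 kt

Leg 1: track=61.2°, groundspeed=90.5 kt
Leg 2: track=75.4°, groundspeed=91.8 kt
Leg 3: track=109.3°, groundspeed=96.6 kt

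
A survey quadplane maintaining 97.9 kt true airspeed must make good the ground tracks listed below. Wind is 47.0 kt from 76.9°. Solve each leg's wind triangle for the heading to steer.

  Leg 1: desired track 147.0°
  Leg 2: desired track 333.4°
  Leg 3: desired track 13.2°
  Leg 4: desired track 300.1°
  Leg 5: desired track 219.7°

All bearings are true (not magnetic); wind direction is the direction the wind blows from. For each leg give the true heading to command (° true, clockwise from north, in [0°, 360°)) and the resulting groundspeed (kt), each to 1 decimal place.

Leg 1: desired track 147.0°; wind correction -26.8° → command heading 120.2°, groundspeed 71.4 kt
Leg 2: desired track 333.4°; wind correction +27.8° → command heading 1.2°, groundspeed 97.6 kt
Leg 3: desired track 13.2°; wind correction +25.5° → command heading 38.7°, groundspeed 67.5 kt
Leg 4: desired track 300.1°; wind correction +19.2° → command heading 319.3°, groundspeed 126.7 kt
Leg 5: desired track 219.7°; wind correction -16.9° → command heading 202.8°, groundspeed 131.1 kt

Leg 1: heading=120.2°, groundspeed=71.4 kt
Leg 2: heading=1.2°, groundspeed=97.6 kt
Leg 3: heading=38.7°, groundspeed=67.5 kt
Leg 4: heading=319.3°, groundspeed=126.7 kt
Leg 5: heading=202.8°, groundspeed=131.1 kt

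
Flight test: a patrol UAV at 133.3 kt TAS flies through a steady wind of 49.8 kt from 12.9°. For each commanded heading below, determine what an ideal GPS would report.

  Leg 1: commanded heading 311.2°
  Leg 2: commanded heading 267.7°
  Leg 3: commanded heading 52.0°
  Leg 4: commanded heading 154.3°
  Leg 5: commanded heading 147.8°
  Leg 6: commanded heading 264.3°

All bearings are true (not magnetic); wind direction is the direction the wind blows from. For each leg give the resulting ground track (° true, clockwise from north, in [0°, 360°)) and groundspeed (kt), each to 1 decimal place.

Leg 1: track=289.4°, groundspeed=118.1 kt
Leg 2: track=249.5°, groundspeed=154.0 kt
Leg 3: track=70.4°, groundspeed=99.7 kt
Leg 4: track=164.5°, groundspeed=175.0 kt
Leg 5: track=159.6°, groundspeed=172.1 kt
Leg 6: track=246.7°, groundspeed=156.5 kt

Leg 1: heading 311.2°; drift -21.8° → track 289.4°, groundspeed 118.1 kt
Leg 2: heading 267.7°; drift -18.2° → track 249.5°, groundspeed 154.0 kt
Leg 3: heading 52.0°; drift +18.4° → track 70.4°, groundspeed 99.7 kt
Leg 4: heading 154.3°; drift +10.2° → track 164.5°, groundspeed 175.0 kt
Leg 5: heading 147.8°; drift +11.8° → track 159.6°, groundspeed 172.1 kt
Leg 6: heading 264.3°; drift -17.6° → track 246.7°, groundspeed 156.5 kt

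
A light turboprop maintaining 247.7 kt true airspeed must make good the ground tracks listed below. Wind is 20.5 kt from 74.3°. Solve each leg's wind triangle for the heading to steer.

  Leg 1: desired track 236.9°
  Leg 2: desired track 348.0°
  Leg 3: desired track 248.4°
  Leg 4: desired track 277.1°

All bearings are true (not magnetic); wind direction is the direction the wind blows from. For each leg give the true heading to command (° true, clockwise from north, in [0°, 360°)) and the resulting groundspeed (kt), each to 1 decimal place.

Leg 1: desired track 236.9°; wind correction -1.4° → command heading 235.5°, groundspeed 267.2 kt
Leg 2: desired track 348.0°; wind correction +4.7° → command heading 352.7°, groundspeed 245.5 kt
Leg 3: desired track 248.4°; wind correction -0.5° → command heading 247.9°, groundspeed 268.1 kt
Leg 4: desired track 277.1°; wind correction +1.8° → command heading 278.9°, groundspeed 266.5 kt

Leg 1: heading=235.5°, groundspeed=267.2 kt
Leg 2: heading=352.7°, groundspeed=245.5 kt
Leg 3: heading=247.9°, groundspeed=268.1 kt
Leg 4: heading=278.9°, groundspeed=266.5 kt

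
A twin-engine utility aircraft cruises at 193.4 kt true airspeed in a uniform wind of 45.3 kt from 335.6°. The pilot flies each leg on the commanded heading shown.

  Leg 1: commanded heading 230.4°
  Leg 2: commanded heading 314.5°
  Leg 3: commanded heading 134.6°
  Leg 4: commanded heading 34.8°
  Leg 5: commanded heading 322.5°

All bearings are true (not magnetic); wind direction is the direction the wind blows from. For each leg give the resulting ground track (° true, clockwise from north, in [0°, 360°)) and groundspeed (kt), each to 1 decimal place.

Leg 1: heading 230.4°; drift -12.0° → track 218.4°, groundspeed 209.9 kt
Leg 2: heading 314.5°; drift -6.2° → track 308.3°, groundspeed 152.0 kt
Leg 3: heading 134.6°; drift +3.9° → track 138.5°, groundspeed 236.2 kt
Leg 4: heading 34.8°; drift +12.9° → track 47.7°, groundspeed 174.6 kt
Leg 5: heading 322.5°; drift -3.9° → track 318.6°, groundspeed 149.6 kt

Leg 1: track=218.4°, groundspeed=209.9 kt
Leg 2: track=308.3°, groundspeed=152.0 kt
Leg 3: track=138.5°, groundspeed=236.2 kt
Leg 4: track=47.7°, groundspeed=174.6 kt
Leg 5: track=318.6°, groundspeed=149.6 kt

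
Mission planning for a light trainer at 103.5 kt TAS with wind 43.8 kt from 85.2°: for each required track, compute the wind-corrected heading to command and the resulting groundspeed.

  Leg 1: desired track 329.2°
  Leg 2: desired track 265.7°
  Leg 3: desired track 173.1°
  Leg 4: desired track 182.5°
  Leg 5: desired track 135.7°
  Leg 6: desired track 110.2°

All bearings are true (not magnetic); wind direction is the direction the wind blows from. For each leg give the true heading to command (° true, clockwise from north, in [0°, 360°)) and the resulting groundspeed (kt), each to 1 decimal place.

Leg 1: desired track 329.2°; wind correction +22.4° → command heading 351.6°, groundspeed 114.9 kt
Leg 2: desired track 265.7°; wind correction +0.2° → command heading 265.9°, groundspeed 147.3 kt
Leg 3: desired track 173.1°; wind correction -25.0° → command heading 148.1°, groundspeed 92.2 kt
Leg 4: desired track 182.5°; wind correction -24.8° → command heading 157.7°, groundspeed 99.5 kt
Leg 5: desired track 135.7°; wind correction -19.1° → command heading 116.6°, groundspeed 70.0 kt
Leg 6: desired track 110.2°; wind correction -10.3° → command heading 99.9°, groundspeed 62.1 kt

Leg 1: heading=351.6°, groundspeed=114.9 kt
Leg 2: heading=265.9°, groundspeed=147.3 kt
Leg 3: heading=148.1°, groundspeed=92.2 kt
Leg 4: heading=157.7°, groundspeed=99.5 kt
Leg 5: heading=116.6°, groundspeed=70.0 kt
Leg 6: heading=99.9°, groundspeed=62.1 kt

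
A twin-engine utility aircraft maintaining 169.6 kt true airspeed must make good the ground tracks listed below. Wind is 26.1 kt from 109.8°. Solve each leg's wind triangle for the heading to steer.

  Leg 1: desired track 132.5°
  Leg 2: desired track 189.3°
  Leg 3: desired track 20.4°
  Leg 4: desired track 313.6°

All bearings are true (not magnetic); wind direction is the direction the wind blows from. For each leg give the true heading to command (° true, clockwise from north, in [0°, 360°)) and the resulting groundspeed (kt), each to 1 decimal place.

Leg 1: heading=129.1°, groundspeed=145.2 kt
Leg 2: heading=180.6°, groundspeed=162.9 kt
Leg 3: heading=29.3°, groundspeed=167.3 kt
Leg 4: heading=317.2°, groundspeed=193.2 kt

Leg 1: desired track 132.5°; wind correction -3.4° → command heading 129.1°, groundspeed 145.2 kt
Leg 2: desired track 189.3°; wind correction -8.7° → command heading 180.6°, groundspeed 162.9 kt
Leg 3: desired track 20.4°; wind correction +8.9° → command heading 29.3°, groundspeed 167.3 kt
Leg 4: desired track 313.6°; wind correction +3.6° → command heading 317.2°, groundspeed 193.2 kt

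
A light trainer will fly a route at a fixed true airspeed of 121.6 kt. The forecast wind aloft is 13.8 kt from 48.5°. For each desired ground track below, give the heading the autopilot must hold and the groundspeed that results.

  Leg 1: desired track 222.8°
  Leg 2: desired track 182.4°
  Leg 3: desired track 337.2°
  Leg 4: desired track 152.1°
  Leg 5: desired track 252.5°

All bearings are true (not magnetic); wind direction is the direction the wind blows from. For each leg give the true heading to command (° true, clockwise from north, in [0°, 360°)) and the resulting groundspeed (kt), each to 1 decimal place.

Leg 1: heading=222.2°, groundspeed=135.3 kt
Leg 2: heading=177.7°, groundspeed=130.8 kt
Leg 3: heading=343.4°, groundspeed=116.5 kt
Leg 4: heading=145.8°, groundspeed=124.1 kt
Leg 5: heading=255.1°, groundspeed=134.1 kt

Leg 1: desired track 222.8°; wind correction -0.6° → command heading 222.2°, groundspeed 135.3 kt
Leg 2: desired track 182.4°; wind correction -4.7° → command heading 177.7°, groundspeed 130.8 kt
Leg 3: desired track 337.2°; wind correction +6.2° → command heading 343.4°, groundspeed 116.5 kt
Leg 4: desired track 152.1°; wind correction -6.3° → command heading 145.8°, groundspeed 124.1 kt
Leg 5: desired track 252.5°; wind correction +2.6° → command heading 255.1°, groundspeed 134.1 kt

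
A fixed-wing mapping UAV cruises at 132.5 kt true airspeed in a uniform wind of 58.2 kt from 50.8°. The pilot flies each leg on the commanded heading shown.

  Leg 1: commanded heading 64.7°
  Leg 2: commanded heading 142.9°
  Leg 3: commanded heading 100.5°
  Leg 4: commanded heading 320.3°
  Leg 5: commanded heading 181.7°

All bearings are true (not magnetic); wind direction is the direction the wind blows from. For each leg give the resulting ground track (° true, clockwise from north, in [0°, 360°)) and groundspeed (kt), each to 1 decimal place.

Leg 1: track=75.1°, groundspeed=77.3 kt
Leg 2: track=166.3°, groundspeed=146.7 kt
Leg 3: track=125.6°, groundspeed=104.7 kt
Leg 4: track=296.7°, groundspeed=145.2 kt
Leg 5: track=196.2°, groundspeed=176.2 kt

Leg 1: heading 64.7°; drift +10.4° → track 75.1°, groundspeed 77.3 kt
Leg 2: heading 142.9°; drift +23.4° → track 166.3°, groundspeed 146.7 kt
Leg 3: heading 100.5°; drift +25.1° → track 125.6°, groundspeed 104.7 kt
Leg 4: heading 320.3°; drift -23.6° → track 296.7°, groundspeed 145.2 kt
Leg 5: heading 181.7°; drift +14.5° → track 196.2°, groundspeed 176.2 kt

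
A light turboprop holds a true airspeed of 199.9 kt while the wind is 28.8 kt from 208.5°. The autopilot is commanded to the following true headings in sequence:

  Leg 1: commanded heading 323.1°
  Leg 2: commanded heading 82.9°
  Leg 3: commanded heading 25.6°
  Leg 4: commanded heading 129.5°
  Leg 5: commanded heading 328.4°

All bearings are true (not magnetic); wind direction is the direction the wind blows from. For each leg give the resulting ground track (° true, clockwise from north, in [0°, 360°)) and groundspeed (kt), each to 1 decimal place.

Leg 1: track=330.1°, groundspeed=213.5 kt
Leg 2: track=76.7°, groundspeed=217.9 kt
Leg 3: track=26.0°, groundspeed=228.7 kt
Leg 4: track=121.2°, groundspeed=196.4 kt
Leg 5: track=335.0°, groundspeed=215.7 kt

Leg 1: heading 323.1°; drift +7.0° → track 330.1°, groundspeed 213.5 kt
Leg 2: heading 82.9°; drift -6.2° → track 76.7°, groundspeed 217.9 kt
Leg 3: heading 25.6°; drift +0.4° → track 26.0°, groundspeed 228.7 kt
Leg 4: heading 129.5°; drift -8.3° → track 121.2°, groundspeed 196.4 kt
Leg 5: heading 328.4°; drift +6.6° → track 335.0°, groundspeed 215.7 kt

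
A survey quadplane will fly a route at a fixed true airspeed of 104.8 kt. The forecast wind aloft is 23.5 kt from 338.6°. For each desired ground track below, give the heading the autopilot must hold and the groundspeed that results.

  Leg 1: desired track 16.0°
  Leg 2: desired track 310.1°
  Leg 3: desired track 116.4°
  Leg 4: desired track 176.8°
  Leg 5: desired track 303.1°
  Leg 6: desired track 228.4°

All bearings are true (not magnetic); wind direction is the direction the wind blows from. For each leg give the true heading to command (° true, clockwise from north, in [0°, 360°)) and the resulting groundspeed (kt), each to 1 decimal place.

Leg 1: desired track 16.0°; wind correction -7.8° → command heading 8.2°, groundspeed 85.2 kt
Leg 2: desired track 310.1°; wind correction +6.1° → command heading 316.2°, groundspeed 83.5 kt
Leg 3: desired track 116.4°; wind correction -8.7° → command heading 107.7°, groundspeed 121.0 kt
Leg 4: desired track 176.8°; wind correction +4.0° → command heading 180.8°, groundspeed 126.9 kt
Leg 5: desired track 303.1°; wind correction +7.5° → command heading 310.6°, groundspeed 84.8 kt
Leg 6: desired track 228.4°; wind correction +12.1° → command heading 240.5°, groundspeed 110.6 kt

Leg 1: heading=8.2°, groundspeed=85.2 kt
Leg 2: heading=316.2°, groundspeed=83.5 kt
Leg 3: heading=107.7°, groundspeed=121.0 kt
Leg 4: heading=180.8°, groundspeed=126.9 kt
Leg 5: heading=310.6°, groundspeed=84.8 kt
Leg 6: heading=240.5°, groundspeed=110.6 kt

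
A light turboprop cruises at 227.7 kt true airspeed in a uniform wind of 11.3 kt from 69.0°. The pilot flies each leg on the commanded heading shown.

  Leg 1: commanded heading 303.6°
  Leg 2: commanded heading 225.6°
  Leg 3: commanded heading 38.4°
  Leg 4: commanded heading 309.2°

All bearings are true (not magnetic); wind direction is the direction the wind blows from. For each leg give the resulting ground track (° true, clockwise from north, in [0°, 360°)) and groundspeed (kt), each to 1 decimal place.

Leg 1: track=301.3°, groundspeed=234.4 kt
Leg 2: track=226.7°, groundspeed=238.1 kt
Leg 3: track=36.9°, groundspeed=218.0 kt
Leg 4: track=306.8°, groundspeed=233.5 kt

Leg 1: heading 303.6°; drift -2.3° → track 301.3°, groundspeed 234.4 kt
Leg 2: heading 225.6°; drift +1.1° → track 226.7°, groundspeed 238.1 kt
Leg 3: heading 38.4°; drift -1.5° → track 36.9°, groundspeed 218.0 kt
Leg 4: heading 309.2°; drift -2.4° → track 306.8°, groundspeed 233.5 kt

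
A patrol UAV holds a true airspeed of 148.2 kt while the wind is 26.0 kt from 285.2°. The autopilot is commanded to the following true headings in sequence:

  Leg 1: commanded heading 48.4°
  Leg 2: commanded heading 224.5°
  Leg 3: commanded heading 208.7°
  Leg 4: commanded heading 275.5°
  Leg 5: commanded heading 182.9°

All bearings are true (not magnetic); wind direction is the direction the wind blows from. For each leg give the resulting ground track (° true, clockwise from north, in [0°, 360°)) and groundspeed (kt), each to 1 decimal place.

Leg 1: track=56.0°, groundspeed=163.9 kt
Leg 2: track=215.0°, groundspeed=137.4 kt
Leg 3: track=198.6°, groundspeed=144.4 kt
Leg 4: track=273.5°, groundspeed=122.6 kt
Leg 5: track=173.5°, groundspeed=155.8 kt

Leg 1: heading 48.4°; drift +7.6° → track 56.0°, groundspeed 163.9 kt
Leg 2: heading 224.5°; drift -9.5° → track 215.0°, groundspeed 137.4 kt
Leg 3: heading 208.7°; drift -10.1° → track 198.6°, groundspeed 144.4 kt
Leg 4: heading 275.5°; drift -2.0° → track 273.5°, groundspeed 122.6 kt
Leg 5: heading 182.9°; drift -9.4° → track 173.5°, groundspeed 155.8 kt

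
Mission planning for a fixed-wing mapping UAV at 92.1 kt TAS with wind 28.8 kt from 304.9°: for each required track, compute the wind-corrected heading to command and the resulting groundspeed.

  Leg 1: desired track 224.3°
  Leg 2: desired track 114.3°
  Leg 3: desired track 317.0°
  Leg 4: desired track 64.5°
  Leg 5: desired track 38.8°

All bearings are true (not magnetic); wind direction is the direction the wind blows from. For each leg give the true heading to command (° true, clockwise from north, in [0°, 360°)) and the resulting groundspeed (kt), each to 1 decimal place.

Leg 1: heading=242.3°, groundspeed=82.9 kt
Leg 2: heading=111.0°, groundspeed=120.3 kt
Leg 3: heading=313.2°, groundspeed=63.7 kt
Leg 4: heading=48.7°, groundspeed=102.9 kt
Leg 5: heading=20.6°, groundspeed=89.5 kt

Leg 1: desired track 224.3°; wind correction +18.0° → command heading 242.3°, groundspeed 82.9 kt
Leg 2: desired track 114.3°; wind correction -3.3° → command heading 111.0°, groundspeed 120.3 kt
Leg 3: desired track 317.0°; wind correction -3.8° → command heading 313.2°, groundspeed 63.7 kt
Leg 4: desired track 64.5°; wind correction -15.8° → command heading 48.7°, groundspeed 102.9 kt
Leg 5: desired track 38.8°; wind correction -18.2° → command heading 20.6°, groundspeed 89.5 kt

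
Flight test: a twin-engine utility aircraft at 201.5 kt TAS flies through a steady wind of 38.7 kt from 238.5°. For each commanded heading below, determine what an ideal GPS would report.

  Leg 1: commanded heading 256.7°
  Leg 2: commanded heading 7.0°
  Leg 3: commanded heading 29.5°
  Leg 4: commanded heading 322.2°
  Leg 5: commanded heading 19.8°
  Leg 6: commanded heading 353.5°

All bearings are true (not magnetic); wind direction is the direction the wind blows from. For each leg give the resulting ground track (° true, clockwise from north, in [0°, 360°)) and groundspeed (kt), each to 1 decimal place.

Leg 1: track=260.9°, groundspeed=165.2 kt
Leg 2: track=14.6°, groundspeed=227.6 kt
Leg 3: track=34.1°, groundspeed=236.1 kt
Leg 4: track=333.2°, groundspeed=201.0 kt
Leg 5: track=25.8°, groundspeed=233.0 kt
Leg 6: track=2.6°, groundspeed=220.7 kt

Leg 1: heading 256.7°; drift +4.2° → track 260.9°, groundspeed 165.2 kt
Leg 2: heading 7.0°; drift +7.6° → track 14.6°, groundspeed 227.6 kt
Leg 3: heading 29.5°; drift +4.6° → track 34.1°, groundspeed 236.1 kt
Leg 4: heading 322.2°; drift +11.0° → track 333.2°, groundspeed 201.0 kt
Leg 5: heading 19.8°; drift +6.0° → track 25.8°, groundspeed 233.0 kt
Leg 6: heading 353.5°; drift +9.1° → track 2.6°, groundspeed 220.7 kt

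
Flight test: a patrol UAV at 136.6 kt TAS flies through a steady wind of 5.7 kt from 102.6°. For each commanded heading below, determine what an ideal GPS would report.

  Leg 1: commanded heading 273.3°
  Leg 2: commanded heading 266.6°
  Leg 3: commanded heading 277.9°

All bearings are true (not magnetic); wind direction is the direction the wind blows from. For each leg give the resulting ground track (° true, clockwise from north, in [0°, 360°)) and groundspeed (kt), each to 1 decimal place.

Leg 1: heading 273.3°; drift +0.4° → track 273.7°, groundspeed 142.2 kt
Leg 2: heading 266.6°; drift +0.6° → track 267.2°, groundspeed 142.1 kt
Leg 3: heading 277.9°; drift +0.2° → track 278.1°, groundspeed 142.3 kt

Leg 1: track=273.7°, groundspeed=142.2 kt
Leg 2: track=267.2°, groundspeed=142.1 kt
Leg 3: track=278.1°, groundspeed=142.3 kt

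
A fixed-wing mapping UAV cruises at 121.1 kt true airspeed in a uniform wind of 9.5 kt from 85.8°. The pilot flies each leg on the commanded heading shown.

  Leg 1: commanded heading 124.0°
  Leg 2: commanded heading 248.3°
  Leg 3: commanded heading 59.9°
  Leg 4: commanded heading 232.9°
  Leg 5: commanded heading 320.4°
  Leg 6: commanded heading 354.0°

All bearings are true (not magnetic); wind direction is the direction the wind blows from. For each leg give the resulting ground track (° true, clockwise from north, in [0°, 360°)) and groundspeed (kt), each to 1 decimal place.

Leg 1: track=127.0°, groundspeed=113.8 kt
Leg 2: track=249.6°, groundspeed=130.2 kt
Leg 3: track=57.8°, groundspeed=112.6 kt
Leg 4: track=235.2°, groundspeed=129.2 kt
Leg 5: track=316.9°, groundspeed=126.8 kt
Leg 6: track=349.5°, groundspeed=121.8 kt

Leg 1: heading 124.0°; drift +3.0° → track 127.0°, groundspeed 113.8 kt
Leg 2: heading 248.3°; drift +1.3° → track 249.6°, groundspeed 130.2 kt
Leg 3: heading 59.9°; drift -2.1° → track 57.8°, groundspeed 112.6 kt
Leg 4: heading 232.9°; drift +2.3° → track 235.2°, groundspeed 129.2 kt
Leg 5: heading 320.4°; drift -3.5° → track 316.9°, groundspeed 126.8 kt
Leg 6: heading 354.0°; drift -4.5° → track 349.5°, groundspeed 121.8 kt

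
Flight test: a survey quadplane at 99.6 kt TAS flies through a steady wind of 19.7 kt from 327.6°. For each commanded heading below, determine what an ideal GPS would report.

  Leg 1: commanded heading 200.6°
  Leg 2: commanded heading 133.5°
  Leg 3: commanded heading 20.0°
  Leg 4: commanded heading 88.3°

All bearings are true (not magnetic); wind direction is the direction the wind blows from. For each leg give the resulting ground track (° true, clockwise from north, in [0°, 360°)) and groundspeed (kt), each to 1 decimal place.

Leg 1: heading 200.6°; drift -8.0° → track 192.6°, groundspeed 112.6 kt
Leg 2: heading 133.5°; drift +2.3° → track 135.8°, groundspeed 118.8 kt
Leg 3: heading 20.0°; drift +10.1° → track 30.1°, groundspeed 89.0 kt
Leg 4: heading 88.3°; drift +8.8° → track 97.1°, groundspeed 111.0 kt

Leg 1: track=192.6°, groundspeed=112.6 kt
Leg 2: track=135.8°, groundspeed=118.8 kt
Leg 3: track=30.1°, groundspeed=89.0 kt
Leg 4: track=97.1°, groundspeed=111.0 kt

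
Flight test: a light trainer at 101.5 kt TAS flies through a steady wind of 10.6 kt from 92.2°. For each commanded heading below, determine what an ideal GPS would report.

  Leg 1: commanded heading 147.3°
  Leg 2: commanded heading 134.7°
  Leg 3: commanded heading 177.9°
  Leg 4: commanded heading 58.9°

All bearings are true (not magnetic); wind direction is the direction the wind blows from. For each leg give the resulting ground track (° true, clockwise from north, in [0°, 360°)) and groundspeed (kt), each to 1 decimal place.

Leg 1: track=152.5°, groundspeed=95.8 kt
Leg 2: track=139.1°, groundspeed=94.0 kt
Leg 3: track=183.9°, groundspeed=101.3 kt
Leg 4: track=55.3°, groundspeed=92.8 kt

Leg 1: heading 147.3°; drift +5.2° → track 152.5°, groundspeed 95.8 kt
Leg 2: heading 134.7°; drift +4.4° → track 139.1°, groundspeed 94.0 kt
Leg 3: heading 177.9°; drift +6.0° → track 183.9°, groundspeed 101.3 kt
Leg 4: heading 58.9°; drift -3.6° → track 55.3°, groundspeed 92.8 kt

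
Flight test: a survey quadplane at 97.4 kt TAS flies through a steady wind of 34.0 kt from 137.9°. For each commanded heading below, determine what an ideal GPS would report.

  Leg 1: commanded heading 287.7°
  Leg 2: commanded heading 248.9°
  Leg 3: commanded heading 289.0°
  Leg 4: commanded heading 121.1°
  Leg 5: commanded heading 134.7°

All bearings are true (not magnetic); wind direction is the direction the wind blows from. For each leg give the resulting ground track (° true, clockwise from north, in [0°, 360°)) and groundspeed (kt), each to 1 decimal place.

Leg 1: track=295.4°, groundspeed=127.9 kt
Leg 2: track=265.1°, groundspeed=114.1 kt
Leg 3: track=296.4°, groundspeed=128.2 kt
Leg 4: track=112.5°, groundspeed=65.6 kt
Leg 5: track=133.0°, groundspeed=63.5 kt

Leg 1: heading 287.7°; drift +7.7° → track 295.4°, groundspeed 127.9 kt
Leg 2: heading 248.9°; drift +16.2° → track 265.1°, groundspeed 114.1 kt
Leg 3: heading 289.0°; drift +7.4° → track 296.4°, groundspeed 128.2 kt
Leg 4: heading 121.1°; drift -8.6° → track 112.5°, groundspeed 65.6 kt
Leg 5: heading 134.7°; drift -1.7° → track 133.0°, groundspeed 63.5 kt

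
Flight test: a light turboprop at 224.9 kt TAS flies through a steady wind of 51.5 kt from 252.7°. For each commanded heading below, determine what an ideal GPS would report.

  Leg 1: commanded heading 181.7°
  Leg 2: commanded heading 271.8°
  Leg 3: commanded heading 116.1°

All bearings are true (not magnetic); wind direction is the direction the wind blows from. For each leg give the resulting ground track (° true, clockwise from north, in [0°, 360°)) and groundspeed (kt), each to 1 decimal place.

Leg 1: heading 181.7°; drift -13.2° → track 168.5°, groundspeed 213.8 kt
Leg 2: heading 271.8°; drift +5.5° → track 277.3°, groundspeed 177.0 kt
Leg 3: heading 116.1°; drift -7.7° → track 108.4°, groundspeed 264.7 kt

Leg 1: track=168.5°, groundspeed=213.8 kt
Leg 2: track=277.3°, groundspeed=177.0 kt
Leg 3: track=108.4°, groundspeed=264.7 kt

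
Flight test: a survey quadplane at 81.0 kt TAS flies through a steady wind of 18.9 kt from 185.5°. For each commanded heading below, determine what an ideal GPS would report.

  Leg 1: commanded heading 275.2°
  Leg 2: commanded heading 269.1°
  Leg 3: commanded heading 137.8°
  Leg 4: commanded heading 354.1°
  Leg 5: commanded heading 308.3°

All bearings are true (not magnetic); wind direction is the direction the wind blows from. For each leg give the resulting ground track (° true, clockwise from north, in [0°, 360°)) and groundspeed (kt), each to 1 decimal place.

Leg 1: heading 275.2°; drift +13.1° → track 288.3°, groundspeed 83.1 kt
Leg 2: heading 269.1°; drift +13.4° → track 282.5°, groundspeed 81.1 kt
Leg 3: heading 137.8°; drift -11.6° → track 126.2°, groundspeed 69.7 kt
Leg 4: heading 354.1°; drift +2.1° → track 356.2°, groundspeed 99.6 kt
Leg 5: heading 308.3°; drift +9.9° → track 318.2°, groundspeed 92.6 kt

Leg 1: track=288.3°, groundspeed=83.1 kt
Leg 2: track=282.5°, groundspeed=81.1 kt
Leg 3: track=126.2°, groundspeed=69.7 kt
Leg 4: track=356.2°, groundspeed=99.6 kt
Leg 5: track=318.2°, groundspeed=92.6 kt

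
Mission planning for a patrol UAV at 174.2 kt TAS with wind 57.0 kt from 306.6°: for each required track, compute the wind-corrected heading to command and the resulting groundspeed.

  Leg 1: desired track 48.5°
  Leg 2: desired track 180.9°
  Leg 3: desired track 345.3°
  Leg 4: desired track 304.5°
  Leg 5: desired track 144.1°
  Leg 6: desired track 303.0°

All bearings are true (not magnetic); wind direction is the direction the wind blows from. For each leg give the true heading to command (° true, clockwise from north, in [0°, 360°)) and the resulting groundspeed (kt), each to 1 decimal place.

Leg 1: desired track 48.5°; wind correction -18.7° → command heading 29.8°, groundspeed 176.8 kt
Leg 2: desired track 180.9°; wind correction +15.4° → command heading 196.3°, groundspeed 201.2 kt
Leg 3: desired track 345.3°; wind correction -11.8° → command heading 333.5°, groundspeed 126.0 kt
Leg 4: desired track 304.5°; wind correction +0.7° → command heading 305.2°, groundspeed 117.2 kt
Leg 5: desired track 144.1°; wind correction +5.6° → command heading 149.7°, groundspeed 227.7 kt
Leg 6: desired track 303.0°; wind correction +1.2° → command heading 304.2°, groundspeed 117.3 kt

Leg 1: heading=29.8°, groundspeed=176.8 kt
Leg 2: heading=196.3°, groundspeed=201.2 kt
Leg 3: heading=333.5°, groundspeed=126.0 kt
Leg 4: heading=305.2°, groundspeed=117.2 kt
Leg 5: heading=149.7°, groundspeed=227.7 kt
Leg 6: heading=304.2°, groundspeed=117.3 kt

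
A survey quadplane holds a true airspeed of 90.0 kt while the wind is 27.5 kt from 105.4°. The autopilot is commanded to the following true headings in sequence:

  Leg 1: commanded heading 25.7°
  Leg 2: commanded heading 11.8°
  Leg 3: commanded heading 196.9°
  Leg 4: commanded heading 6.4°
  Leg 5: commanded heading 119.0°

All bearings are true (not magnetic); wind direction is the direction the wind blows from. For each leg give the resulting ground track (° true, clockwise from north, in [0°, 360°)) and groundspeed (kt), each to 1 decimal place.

Leg 1: heading 25.7°; drift -17.6° → track 8.1°, groundspeed 89.3 kt
Leg 2: heading 11.8°; drift -16.7° → track 355.1°, groundspeed 95.7 kt
Leg 3: heading 196.9°; drift +16.9° → track 213.8°, groundspeed 94.8 kt
Leg 4: heading 6.4°; drift -16.1° → track 350.3°, groundspeed 98.1 kt
Leg 5: heading 119.0°; drift +5.8° → track 124.8°, groundspeed 63.6 kt

Leg 1: track=8.1°, groundspeed=89.3 kt
Leg 2: track=355.1°, groundspeed=95.7 kt
Leg 3: track=213.8°, groundspeed=94.8 kt
Leg 4: track=350.3°, groundspeed=98.1 kt
Leg 5: track=124.8°, groundspeed=63.6 kt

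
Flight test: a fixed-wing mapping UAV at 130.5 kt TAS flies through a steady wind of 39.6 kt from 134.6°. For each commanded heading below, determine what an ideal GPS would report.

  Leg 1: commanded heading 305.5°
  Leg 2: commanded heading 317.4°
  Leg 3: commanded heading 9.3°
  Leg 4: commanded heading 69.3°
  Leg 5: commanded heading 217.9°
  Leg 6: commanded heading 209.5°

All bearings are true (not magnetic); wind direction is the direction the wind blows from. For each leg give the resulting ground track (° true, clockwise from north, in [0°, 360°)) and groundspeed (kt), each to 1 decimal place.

Leg 1: track=307.6°, groundspeed=169.7 kt
Leg 2: track=316.7°, groundspeed=170.1 kt
Leg 3: track=357.4°, groundspeed=156.8 kt
Leg 4: track=51.8°, groundspeed=119.5 kt
Leg 5: track=235.3°, groundspeed=131.9 kt
Leg 6: track=227.1°, groundspeed=126.1 kt

Leg 1: heading 305.5°; drift +2.1° → track 307.6°, groundspeed 169.7 kt
Leg 2: heading 317.4°; drift -0.7° → track 316.7°, groundspeed 170.1 kt
Leg 3: heading 9.3°; drift -11.9° → track 357.4°, groundspeed 156.8 kt
Leg 4: heading 69.3°; drift -17.5° → track 51.8°, groundspeed 119.5 kt
Leg 5: heading 217.9°; drift +17.4° → track 235.3°, groundspeed 131.9 kt
Leg 6: heading 209.5°; drift +17.6° → track 227.1°, groundspeed 126.1 kt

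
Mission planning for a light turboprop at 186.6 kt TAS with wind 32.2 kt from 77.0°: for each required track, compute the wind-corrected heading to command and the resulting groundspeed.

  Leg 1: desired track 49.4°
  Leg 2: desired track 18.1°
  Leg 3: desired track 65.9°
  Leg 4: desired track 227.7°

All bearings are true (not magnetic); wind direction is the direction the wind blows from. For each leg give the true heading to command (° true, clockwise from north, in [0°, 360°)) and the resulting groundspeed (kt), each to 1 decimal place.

Leg 1: desired track 49.4°; wind correction +4.6° → command heading 54.0°, groundspeed 157.5 kt
Leg 2: desired track 18.1°; wind correction +8.5° → command heading 26.6°, groundspeed 167.9 kt
Leg 3: desired track 65.9°; wind correction +1.9° → command heading 67.8°, groundspeed 154.9 kt
Leg 4: desired track 227.7°; wind correction -4.8° → command heading 222.9°, groundspeed 214.0 kt

Leg 1: heading=54.0°, groundspeed=157.5 kt
Leg 2: heading=26.6°, groundspeed=167.9 kt
Leg 3: heading=67.8°, groundspeed=154.9 kt
Leg 4: heading=222.9°, groundspeed=214.0 kt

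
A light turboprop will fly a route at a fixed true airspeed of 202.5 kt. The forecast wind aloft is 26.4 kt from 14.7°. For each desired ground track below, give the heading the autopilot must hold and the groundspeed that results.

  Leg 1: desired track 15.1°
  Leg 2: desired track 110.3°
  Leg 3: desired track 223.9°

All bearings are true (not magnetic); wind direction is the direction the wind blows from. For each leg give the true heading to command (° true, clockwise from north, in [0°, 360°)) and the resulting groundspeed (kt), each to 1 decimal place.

Leg 1: desired track 15.1°; wind correction -0.1° → command heading 15.0°, groundspeed 176.1 kt
Leg 2: desired track 110.3°; wind correction -7.5° → command heading 102.8°, groundspeed 203.4 kt
Leg 3: desired track 223.9°; wind correction +3.6° → command heading 227.5°, groundspeed 225.1 kt

Leg 1: heading=15.0°, groundspeed=176.1 kt
Leg 2: heading=102.8°, groundspeed=203.4 kt
Leg 3: heading=227.5°, groundspeed=225.1 kt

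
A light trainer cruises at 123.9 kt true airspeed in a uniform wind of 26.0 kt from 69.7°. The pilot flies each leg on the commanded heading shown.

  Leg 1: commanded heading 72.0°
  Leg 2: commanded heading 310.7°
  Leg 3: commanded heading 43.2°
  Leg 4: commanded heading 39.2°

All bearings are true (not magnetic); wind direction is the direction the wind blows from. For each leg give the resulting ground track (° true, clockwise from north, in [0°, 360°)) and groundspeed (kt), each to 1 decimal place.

Leg 1: heading 72.0°; drift +0.6° → track 72.6°, groundspeed 97.9 kt
Leg 2: heading 310.7°; drift -9.5° → track 301.2°, groundspeed 138.4 kt
Leg 3: heading 43.2°; drift -6.6° → track 36.6°, groundspeed 101.3 kt
Leg 4: heading 39.2°; drift -7.4° → track 31.8°, groundspeed 102.4 kt

Leg 1: track=72.6°, groundspeed=97.9 kt
Leg 2: track=301.2°, groundspeed=138.4 kt
Leg 3: track=36.6°, groundspeed=101.3 kt
Leg 4: track=31.8°, groundspeed=102.4 kt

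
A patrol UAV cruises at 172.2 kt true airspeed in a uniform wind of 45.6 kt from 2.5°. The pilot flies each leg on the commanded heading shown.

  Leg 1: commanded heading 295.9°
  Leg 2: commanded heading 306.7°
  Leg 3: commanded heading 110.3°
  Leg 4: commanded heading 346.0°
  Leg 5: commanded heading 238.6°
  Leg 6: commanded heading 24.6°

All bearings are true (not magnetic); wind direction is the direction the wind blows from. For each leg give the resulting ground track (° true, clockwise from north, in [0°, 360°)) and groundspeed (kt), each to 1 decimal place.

Leg 1: heading 295.9°; drift -15.2° → track 280.7°, groundspeed 159.7 kt
Leg 2: heading 306.7°; drift -14.4° → track 292.3°, groundspeed 151.3 kt
Leg 3: heading 110.3°; drift +13.1° → track 123.4°, groundspeed 191.1 kt
Leg 4: heading 346.0°; drift -5.8° → track 340.2°, groundspeed 129.1 kt
Leg 5: heading 238.6°; drift -10.8° → track 227.8°, groundspeed 201.2 kt
Leg 6: heading 24.6°; drift +7.5° → track 32.1°, groundspeed 131.1 kt

Leg 1: track=280.7°, groundspeed=159.7 kt
Leg 2: track=292.3°, groundspeed=151.3 kt
Leg 3: track=123.4°, groundspeed=191.1 kt
Leg 4: track=340.2°, groundspeed=129.1 kt
Leg 5: track=227.8°, groundspeed=201.2 kt
Leg 6: track=32.1°, groundspeed=131.1 kt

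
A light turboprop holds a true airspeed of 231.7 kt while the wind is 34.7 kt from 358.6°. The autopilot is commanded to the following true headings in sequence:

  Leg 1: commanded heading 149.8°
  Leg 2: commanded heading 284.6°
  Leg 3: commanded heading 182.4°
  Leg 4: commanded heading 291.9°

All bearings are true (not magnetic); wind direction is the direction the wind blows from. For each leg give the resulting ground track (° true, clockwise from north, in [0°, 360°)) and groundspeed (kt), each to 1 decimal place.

Leg 1: track=153.4°, groundspeed=262.6 kt
Leg 2: track=276.1°, groundspeed=224.6 kt
Leg 3: track=181.9°, groundspeed=266.3 kt
Leg 4: track=283.6°, groundspeed=220.3 kt

Leg 1: heading 149.8°; drift +3.6° → track 153.4°, groundspeed 262.6 kt
Leg 2: heading 284.6°; drift -8.5° → track 276.1°, groundspeed 224.6 kt
Leg 3: heading 182.4°; drift -0.5° → track 181.9°, groundspeed 266.3 kt
Leg 4: heading 291.9°; drift -8.3° → track 283.6°, groundspeed 220.3 kt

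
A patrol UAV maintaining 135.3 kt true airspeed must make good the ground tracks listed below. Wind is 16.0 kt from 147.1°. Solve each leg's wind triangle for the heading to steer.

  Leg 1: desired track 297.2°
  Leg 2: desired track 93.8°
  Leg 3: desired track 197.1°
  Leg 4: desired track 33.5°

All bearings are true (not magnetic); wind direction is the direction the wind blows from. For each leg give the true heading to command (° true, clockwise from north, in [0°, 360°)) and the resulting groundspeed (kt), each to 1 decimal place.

Leg 1: heading=293.8°, groundspeed=148.9 kt
Leg 2: heading=99.2°, groundspeed=125.1 kt
Leg 3: heading=191.9°, groundspeed=124.5 kt
Leg 4: heading=39.7°, groundspeed=140.9 kt

Leg 1: desired track 297.2°; wind correction -3.4° → command heading 293.8°, groundspeed 148.9 kt
Leg 2: desired track 93.8°; wind correction +5.4° → command heading 99.2°, groundspeed 125.1 kt
Leg 3: desired track 197.1°; wind correction -5.2° → command heading 191.9°, groundspeed 124.5 kt
Leg 4: desired track 33.5°; wind correction +6.2° → command heading 39.7°, groundspeed 140.9 kt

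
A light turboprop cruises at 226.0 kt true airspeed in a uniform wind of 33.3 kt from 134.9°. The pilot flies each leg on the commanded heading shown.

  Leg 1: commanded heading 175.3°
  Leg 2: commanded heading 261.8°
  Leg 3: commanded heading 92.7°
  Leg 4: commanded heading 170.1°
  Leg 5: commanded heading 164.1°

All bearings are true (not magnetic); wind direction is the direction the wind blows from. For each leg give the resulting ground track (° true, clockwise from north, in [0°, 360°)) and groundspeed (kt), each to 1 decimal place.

Leg 1: heading 175.3°; drift +6.1° → track 181.4°, groundspeed 201.8 kt
Leg 2: heading 261.8°; drift +6.2° → track 268.0°, groundspeed 247.4 kt
Leg 3: heading 92.7°; drift -6.3° → track 86.4°, groundspeed 202.6 kt
Leg 4: heading 170.1°; drift +5.5° → track 175.6°, groundspeed 199.7 kt
Leg 5: heading 164.1°; drift +4.7° → track 168.8°, groundspeed 197.6 kt

Leg 1: track=181.4°, groundspeed=201.8 kt
Leg 2: track=268.0°, groundspeed=247.4 kt
Leg 3: track=86.4°, groundspeed=202.6 kt
Leg 4: track=175.6°, groundspeed=199.7 kt
Leg 5: track=168.8°, groundspeed=197.6 kt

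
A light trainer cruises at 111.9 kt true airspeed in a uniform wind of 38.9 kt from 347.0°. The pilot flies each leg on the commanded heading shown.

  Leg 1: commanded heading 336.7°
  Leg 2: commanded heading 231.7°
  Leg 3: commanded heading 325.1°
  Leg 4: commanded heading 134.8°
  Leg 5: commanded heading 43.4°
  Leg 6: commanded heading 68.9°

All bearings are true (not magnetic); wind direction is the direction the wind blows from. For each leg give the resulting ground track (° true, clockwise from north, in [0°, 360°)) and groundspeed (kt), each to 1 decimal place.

Leg 1: track=331.3°, groundspeed=74.0 kt
Leg 2: track=216.4°, groundspeed=133.2 kt
Leg 3: track=314.3°, groundspeed=77.2 kt
Leg 4: track=142.9°, groundspeed=146.3 kt
Leg 5: track=63.1°, groundspeed=96.0 kt
Leg 6: track=88.8°, groundspeed=113.2 kt

Leg 1: heading 336.7°; drift -5.4° → track 331.3°, groundspeed 74.0 kt
Leg 2: heading 231.7°; drift -15.3° → track 216.4°, groundspeed 133.2 kt
Leg 3: heading 325.1°; drift -10.8° → track 314.3°, groundspeed 77.2 kt
Leg 4: heading 134.8°; drift +8.1° → track 142.9°, groundspeed 146.3 kt
Leg 5: heading 43.4°; drift +19.7° → track 63.1°, groundspeed 96.0 kt
Leg 6: heading 68.9°; drift +19.9° → track 88.8°, groundspeed 113.2 kt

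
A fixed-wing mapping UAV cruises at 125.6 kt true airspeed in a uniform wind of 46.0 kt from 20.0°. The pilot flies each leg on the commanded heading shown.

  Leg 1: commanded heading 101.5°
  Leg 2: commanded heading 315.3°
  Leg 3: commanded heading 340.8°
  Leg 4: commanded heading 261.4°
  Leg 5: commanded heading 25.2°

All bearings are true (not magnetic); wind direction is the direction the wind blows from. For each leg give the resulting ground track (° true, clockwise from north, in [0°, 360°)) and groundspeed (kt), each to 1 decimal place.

Leg 1: track=122.5°, groundspeed=127.2 kt
Leg 2: track=293.9°, groundspeed=113.8 kt
Leg 3: track=322.9°, groundspeed=94.5 kt
Leg 4: track=246.1°, groundspeed=153.0 kt
Leg 5: track=28.2°, groundspeed=79.9 kt

Leg 1: heading 101.5°; drift +21.0° → track 122.5°, groundspeed 127.2 kt
Leg 2: heading 315.3°; drift -21.4° → track 293.9°, groundspeed 113.8 kt
Leg 3: heading 340.8°; drift -17.9° → track 322.9°, groundspeed 94.5 kt
Leg 4: heading 261.4°; drift -15.3° → track 246.1°, groundspeed 153.0 kt
Leg 5: heading 25.2°; drift +3.0° → track 28.2°, groundspeed 79.9 kt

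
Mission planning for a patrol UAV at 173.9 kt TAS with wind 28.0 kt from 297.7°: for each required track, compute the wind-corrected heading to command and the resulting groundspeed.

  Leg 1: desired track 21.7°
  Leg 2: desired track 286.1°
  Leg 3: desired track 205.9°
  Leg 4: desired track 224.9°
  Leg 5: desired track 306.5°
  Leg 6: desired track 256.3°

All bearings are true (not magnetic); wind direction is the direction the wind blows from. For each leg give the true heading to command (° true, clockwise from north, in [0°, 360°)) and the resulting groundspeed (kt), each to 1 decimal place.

Leg 1: desired track 21.7°; wind correction -9.2° → command heading 12.5°, groundspeed 168.7 kt
Leg 2: desired track 286.1°; wind correction +1.9° → command heading 288.0°, groundspeed 146.4 kt
Leg 3: desired track 205.9°; wind correction +9.3° → command heading 215.2°, groundspeed 172.5 kt
Leg 4: desired track 224.9°; wind correction +8.8° → command heading 233.7°, groundspeed 163.6 kt
Leg 5: desired track 306.5°; wind correction -1.4° → command heading 305.1°, groundspeed 146.2 kt
Leg 6: desired track 256.3°; wind correction +6.1° → command heading 262.4°, groundspeed 151.9 kt

Leg 1: heading=12.5°, groundspeed=168.7 kt
Leg 2: heading=288.0°, groundspeed=146.4 kt
Leg 3: heading=215.2°, groundspeed=172.5 kt
Leg 4: heading=233.7°, groundspeed=163.6 kt
Leg 5: heading=305.1°, groundspeed=146.2 kt
Leg 6: heading=262.4°, groundspeed=151.9 kt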